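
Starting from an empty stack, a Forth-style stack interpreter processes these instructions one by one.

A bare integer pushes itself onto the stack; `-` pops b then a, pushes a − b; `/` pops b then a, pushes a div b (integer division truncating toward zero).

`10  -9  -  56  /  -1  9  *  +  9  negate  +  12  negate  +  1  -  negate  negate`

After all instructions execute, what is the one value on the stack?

10     -> 10
-9     -> 10 -9
-      -> 19
56     -> 19 56
/      -> 0
-1     -> 0 -1
9      -> 0 -1 9
*      -> 0 -9
+      -> -9
9      -> -9 9
negate -> -9 -9
+      -> -18
12     -> -18 12
negate -> -18 -12
+      -> -30
1      -> -30 1
-      -> -31
negate -> 31
negate -> -31

-31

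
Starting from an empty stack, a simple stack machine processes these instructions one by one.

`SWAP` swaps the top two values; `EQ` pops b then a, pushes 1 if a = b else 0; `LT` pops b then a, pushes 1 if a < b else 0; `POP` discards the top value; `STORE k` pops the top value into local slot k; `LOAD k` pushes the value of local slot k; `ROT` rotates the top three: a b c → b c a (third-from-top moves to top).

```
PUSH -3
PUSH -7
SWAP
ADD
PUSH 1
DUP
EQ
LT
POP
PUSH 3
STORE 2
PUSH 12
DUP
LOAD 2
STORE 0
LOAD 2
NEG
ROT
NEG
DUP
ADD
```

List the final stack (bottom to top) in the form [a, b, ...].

PUSH -3 : -3
PUSH -7 : -3 -7
SWAP    : -7 -3
ADD     : -10
PUSH 1  : -10 1
DUP     : -10 1 1
EQ      : -10 1
LT      : 1
POP     : (empty)
PUSH 3  : 3
STORE 2 : (empty)
PUSH 12 : 12
DUP     : 12 12
LOAD 2  : 12 12 3
STORE 0 : 12 12
LOAD 2  : 12 12 3
NEG     : 12 12 -3
ROT     : 12 -3 12
NEG     : 12 -3 -12
DUP     : 12 -3 -12 -12
ADD     : 12 -3 -24

[12, -3, -24]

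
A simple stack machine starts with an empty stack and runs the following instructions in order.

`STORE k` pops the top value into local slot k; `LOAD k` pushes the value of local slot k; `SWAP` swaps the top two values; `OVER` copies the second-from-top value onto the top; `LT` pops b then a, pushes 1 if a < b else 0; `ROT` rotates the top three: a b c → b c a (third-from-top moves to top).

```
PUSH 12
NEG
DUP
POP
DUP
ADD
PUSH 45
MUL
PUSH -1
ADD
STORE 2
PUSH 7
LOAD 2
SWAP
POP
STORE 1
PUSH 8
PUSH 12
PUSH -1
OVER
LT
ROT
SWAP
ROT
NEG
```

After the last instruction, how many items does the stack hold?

3

PUSH 12  12
NEG      -12
DUP      -12 -12
POP      -12
DUP      -12 -12
ADD      -24
PUSH 45  -24 45
MUL      -1080
PUSH -1  -1080 -1
ADD      -1081
STORE 2  (empty)
PUSH 7   7
LOAD 2   7 -1081
SWAP     -1081 7
POP      -1081
STORE 1  (empty)
PUSH 8   8
PUSH 12  8 12
PUSH -1  8 12 -1
OVER     8 12 -1 12
LT       8 12 1
ROT      12 1 8
SWAP     12 8 1
ROT      8 1 12
NEG      8 1 -12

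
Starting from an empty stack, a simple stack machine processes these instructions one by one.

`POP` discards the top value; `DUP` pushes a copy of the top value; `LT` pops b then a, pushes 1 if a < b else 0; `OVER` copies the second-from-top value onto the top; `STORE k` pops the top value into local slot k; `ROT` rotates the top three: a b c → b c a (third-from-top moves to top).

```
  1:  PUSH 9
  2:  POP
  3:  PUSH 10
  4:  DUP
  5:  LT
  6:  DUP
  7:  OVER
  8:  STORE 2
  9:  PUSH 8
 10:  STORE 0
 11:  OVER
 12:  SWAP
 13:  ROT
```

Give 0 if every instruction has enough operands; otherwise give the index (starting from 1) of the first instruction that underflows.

0

PUSH 9  : 9
POP     : (empty)
PUSH 10 : 10
DUP     : 10 10
LT      : 0
DUP     : 0 0
OVER    : 0 0 0
STORE 2 : 0 0
PUSH 8  : 0 0 8
STORE 0 : 0 0
OVER    : 0 0 0
SWAP    : 0 0 0
ROT     : 0 0 0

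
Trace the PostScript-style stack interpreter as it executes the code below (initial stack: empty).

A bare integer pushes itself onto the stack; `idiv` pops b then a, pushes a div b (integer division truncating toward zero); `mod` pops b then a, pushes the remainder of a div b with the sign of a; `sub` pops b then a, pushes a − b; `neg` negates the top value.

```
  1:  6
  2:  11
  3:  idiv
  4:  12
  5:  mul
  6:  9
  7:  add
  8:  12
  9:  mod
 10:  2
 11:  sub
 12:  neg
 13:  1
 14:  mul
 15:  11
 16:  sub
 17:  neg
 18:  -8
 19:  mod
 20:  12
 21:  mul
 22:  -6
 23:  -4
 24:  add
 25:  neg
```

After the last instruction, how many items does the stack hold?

2

6    -> [6]
11   -> [6, 11]
idiv -> [0]
12   -> [0, 12]
mul  -> [0]
9    -> [0, 9]
add  -> [9]
12   -> [9, 12]
mod  -> [9]
2    -> [9, 2]
sub  -> [7]
neg  -> [-7]
1    -> [-7, 1]
mul  -> [-7]
11   -> [-7, 11]
sub  -> [-18]
neg  -> [18]
-8   -> [18, -8]
mod  -> [2]
12   -> [2, 12]
mul  -> [24]
-6   -> [24, -6]
-4   -> [24, -6, -4]
add  -> [24, -10]
neg  -> [24, 10]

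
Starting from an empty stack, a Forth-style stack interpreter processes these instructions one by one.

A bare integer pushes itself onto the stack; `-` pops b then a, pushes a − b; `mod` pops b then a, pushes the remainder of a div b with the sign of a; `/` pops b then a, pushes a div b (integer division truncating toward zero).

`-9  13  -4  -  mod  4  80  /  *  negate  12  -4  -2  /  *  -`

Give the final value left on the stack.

-24

-9     : -9
13     : -9 13
-4     : -9 13 -4
-      : -9 17
mod    : -9
4      : -9 4
80     : -9 4 80
/      : -9 0
*      : 0
negate : 0
12     : 0 12
-4     : 0 12 -4
-2     : 0 12 -4 -2
/      : 0 12 2
*      : 0 24
-      : -24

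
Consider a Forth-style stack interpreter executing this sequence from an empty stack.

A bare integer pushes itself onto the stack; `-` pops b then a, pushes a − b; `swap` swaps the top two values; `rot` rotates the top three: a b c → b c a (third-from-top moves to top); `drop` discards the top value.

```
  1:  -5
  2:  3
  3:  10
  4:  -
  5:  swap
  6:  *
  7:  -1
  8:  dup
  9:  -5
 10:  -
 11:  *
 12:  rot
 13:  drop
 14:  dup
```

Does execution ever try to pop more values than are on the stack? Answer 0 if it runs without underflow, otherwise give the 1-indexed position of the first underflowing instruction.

12

-5    -5
3     -5 3
10    -5 3 10
-     -5 -7
swap  -7 -5
*     35
-1    35 -1
dup   35 -1 -1
-5    35 -1 -1 -5
-     35 -1 4
*     35 -4
rot  — needs 3 operands, stack has 2 → underflow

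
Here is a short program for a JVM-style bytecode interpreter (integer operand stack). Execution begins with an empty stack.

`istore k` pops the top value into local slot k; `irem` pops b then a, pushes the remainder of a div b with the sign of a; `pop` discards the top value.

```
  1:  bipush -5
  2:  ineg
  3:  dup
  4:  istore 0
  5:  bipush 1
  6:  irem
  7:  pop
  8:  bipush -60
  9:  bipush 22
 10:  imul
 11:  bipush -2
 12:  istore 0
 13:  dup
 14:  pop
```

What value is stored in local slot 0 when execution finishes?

-2

bipush -5  : -5
ineg       : 5
dup        : 5 5
istore 0   : 5
bipush 1   : 5 1
irem       : 0
pop        : (empty)
bipush -60 : -60
bipush 22  : -60 22
imul       : -1320
bipush -2  : -1320 -2
istore 0   : -1320
dup        : -1320 -1320
pop        : -1320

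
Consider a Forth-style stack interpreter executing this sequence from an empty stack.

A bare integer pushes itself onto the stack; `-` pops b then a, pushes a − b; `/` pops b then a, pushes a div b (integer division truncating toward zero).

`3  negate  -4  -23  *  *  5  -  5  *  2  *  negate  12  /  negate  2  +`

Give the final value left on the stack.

-232

3      : [3]
negate : [-3]
-4     : [-3, -4]
-23    : [-3, -4, -23]
*      : [-3, 92]
*      : [-276]
5      : [-276, 5]
-      : [-281]
5      : [-281, 5]
*      : [-1405]
2      : [-1405, 2]
*      : [-2810]
negate : [2810]
12     : [2810, 12]
/      : [234]
negate : [-234]
2      : [-234, 2]
+      : [-232]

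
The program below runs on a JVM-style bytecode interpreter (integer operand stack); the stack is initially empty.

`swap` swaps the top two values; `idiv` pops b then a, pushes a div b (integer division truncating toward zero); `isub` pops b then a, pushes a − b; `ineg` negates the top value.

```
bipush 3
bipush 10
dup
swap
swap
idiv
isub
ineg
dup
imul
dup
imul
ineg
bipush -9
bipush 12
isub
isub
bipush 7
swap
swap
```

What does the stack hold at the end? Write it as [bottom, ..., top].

bipush 3  → [3]
bipush 10 → [3, 10]
dup       → [3, 10, 10]
swap      → [3, 10, 10]
swap      → [3, 10, 10]
idiv      → [3, 1]
isub      → [2]
ineg      → [-2]
dup       → [-2, -2]
imul      → [4]
dup       → [4, 4]
imul      → [16]
ineg      → [-16]
bipush -9 → [-16, -9]
bipush 12 → [-16, -9, 12]
isub      → [-16, -21]
isub      → [5]
bipush 7  → [5, 7]
swap      → [7, 5]
swap      → [5, 7]

[5, 7]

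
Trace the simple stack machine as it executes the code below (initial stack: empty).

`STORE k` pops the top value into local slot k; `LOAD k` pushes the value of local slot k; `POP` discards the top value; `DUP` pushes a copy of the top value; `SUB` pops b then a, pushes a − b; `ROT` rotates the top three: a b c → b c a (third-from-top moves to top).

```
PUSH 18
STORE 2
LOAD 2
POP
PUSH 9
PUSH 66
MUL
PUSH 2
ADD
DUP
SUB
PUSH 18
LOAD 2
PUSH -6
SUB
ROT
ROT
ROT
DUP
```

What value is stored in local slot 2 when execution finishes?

PUSH 18  [18]
STORE 2  []
LOAD 2   [18]
POP      []
PUSH 9   [9]
PUSH 66  [9, 66]
MUL      [594]
PUSH 2   [594, 2]
ADD      [596]
DUP      [596, 596]
SUB      [0]
PUSH 18  [0, 18]
LOAD 2   [0, 18, 18]
PUSH -6  [0, 18, 18, -6]
SUB      [0, 18, 24]
ROT      [18, 24, 0]
ROT      [24, 0, 18]
ROT      [0, 18, 24]
DUP      [0, 18, 24, 24]

18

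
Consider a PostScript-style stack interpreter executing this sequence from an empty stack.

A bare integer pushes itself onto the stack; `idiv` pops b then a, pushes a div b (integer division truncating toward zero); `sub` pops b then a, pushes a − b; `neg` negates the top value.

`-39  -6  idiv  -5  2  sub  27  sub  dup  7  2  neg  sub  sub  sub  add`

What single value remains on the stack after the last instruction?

15

-39   [-39]
-6    [-39, -6]
idiv  [6]
-5    [6, -5]
2     [6, -5, 2]
sub   [6, -7]
27    [6, -7, 27]
sub   [6, -34]
dup   [6, -34, -34]
7     [6, -34, -34, 7]
2     [6, -34, -34, 7, 2]
neg   [6, -34, -34, 7, -2]
sub   [6, -34, -34, 9]
sub   [6, -34, -43]
sub   [6, 9]
add   [15]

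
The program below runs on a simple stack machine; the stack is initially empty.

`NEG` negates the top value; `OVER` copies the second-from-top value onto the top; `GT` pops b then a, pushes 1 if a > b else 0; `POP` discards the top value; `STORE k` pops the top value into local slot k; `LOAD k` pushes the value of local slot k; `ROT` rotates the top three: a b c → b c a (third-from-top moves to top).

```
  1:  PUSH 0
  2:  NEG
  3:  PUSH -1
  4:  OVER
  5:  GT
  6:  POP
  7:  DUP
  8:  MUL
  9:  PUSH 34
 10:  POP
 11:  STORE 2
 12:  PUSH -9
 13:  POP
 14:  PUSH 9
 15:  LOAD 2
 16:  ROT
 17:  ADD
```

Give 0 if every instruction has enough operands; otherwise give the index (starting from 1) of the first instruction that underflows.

PUSH 0  → 0
NEG     → 0
PUSH -1 → 0 -1
OVER    → 0 -1 0
GT      → 0 0
POP     → 0
DUP     → 0 0
MUL     → 0
PUSH 34 → 0 34
POP     → 0
STORE 2 → (empty)
PUSH -9 → -9
POP     → (empty)
PUSH 9  → 9
LOAD 2  → 9 0
ROT  — needs 3 operands, stack has 2 → underflow

16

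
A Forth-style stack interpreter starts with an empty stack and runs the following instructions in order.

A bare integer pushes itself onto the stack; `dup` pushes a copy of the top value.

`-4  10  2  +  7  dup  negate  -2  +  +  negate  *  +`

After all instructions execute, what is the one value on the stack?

20

-4     : -4
10     : -4 10
2      : -4 10 2
+      : -4 12
7      : -4 12 7
dup    : -4 12 7 7
negate : -4 12 7 -7
-2     : -4 12 7 -7 -2
+      : -4 12 7 -9
+      : -4 12 -2
negate : -4 12 2
*      : -4 24
+      : 20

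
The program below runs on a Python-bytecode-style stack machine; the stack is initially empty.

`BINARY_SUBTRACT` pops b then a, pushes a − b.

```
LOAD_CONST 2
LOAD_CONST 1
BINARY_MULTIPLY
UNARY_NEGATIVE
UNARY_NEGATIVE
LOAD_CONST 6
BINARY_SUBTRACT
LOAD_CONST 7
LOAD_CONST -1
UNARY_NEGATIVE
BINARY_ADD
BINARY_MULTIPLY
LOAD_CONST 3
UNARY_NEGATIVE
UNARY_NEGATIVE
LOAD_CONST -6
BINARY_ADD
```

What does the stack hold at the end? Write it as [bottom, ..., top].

LOAD_CONST 2    -> 2
LOAD_CONST 1    -> 2 1
BINARY_MULTIPLY -> 2
UNARY_NEGATIVE  -> -2
UNARY_NEGATIVE  -> 2
LOAD_CONST 6    -> 2 6
BINARY_SUBTRACT -> -4
LOAD_CONST 7    -> -4 7
LOAD_CONST -1   -> -4 7 -1
UNARY_NEGATIVE  -> -4 7 1
BINARY_ADD      -> -4 8
BINARY_MULTIPLY -> -32
LOAD_CONST 3    -> -32 3
UNARY_NEGATIVE  -> -32 -3
UNARY_NEGATIVE  -> -32 3
LOAD_CONST -6   -> -32 3 -6
BINARY_ADD      -> -32 -3

[-32, -3]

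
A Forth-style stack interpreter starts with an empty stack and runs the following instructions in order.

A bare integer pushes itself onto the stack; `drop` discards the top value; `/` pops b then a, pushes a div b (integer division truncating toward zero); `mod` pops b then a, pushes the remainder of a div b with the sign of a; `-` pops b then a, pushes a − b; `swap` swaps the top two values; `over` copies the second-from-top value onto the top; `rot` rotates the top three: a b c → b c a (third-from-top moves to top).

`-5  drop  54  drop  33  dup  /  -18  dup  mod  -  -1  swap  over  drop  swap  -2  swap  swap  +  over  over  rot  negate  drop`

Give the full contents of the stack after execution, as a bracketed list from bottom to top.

-5     → [-5]
drop   → []
54     → [54]
drop   → []
33     → [33]
dup    → [33, 33]
/      → [1]
-18    → [1, -18]
dup    → [1, -18, -18]
mod    → [1, 0]
-      → [1]
-1     → [1, -1]
swap   → [-1, 1]
over   → [-1, 1, -1]
drop   → [-1, 1]
swap   → [1, -1]
-2     → [1, -1, -2]
swap   → [1, -2, -1]
swap   → [1, -1, -2]
+      → [1, -3]
over   → [1, -3, 1]
over   → [1, -3, 1, -3]
rot    → [1, 1, -3, -3]
negate → [1, 1, -3, 3]
drop   → [1, 1, -3]

[1, 1, -3]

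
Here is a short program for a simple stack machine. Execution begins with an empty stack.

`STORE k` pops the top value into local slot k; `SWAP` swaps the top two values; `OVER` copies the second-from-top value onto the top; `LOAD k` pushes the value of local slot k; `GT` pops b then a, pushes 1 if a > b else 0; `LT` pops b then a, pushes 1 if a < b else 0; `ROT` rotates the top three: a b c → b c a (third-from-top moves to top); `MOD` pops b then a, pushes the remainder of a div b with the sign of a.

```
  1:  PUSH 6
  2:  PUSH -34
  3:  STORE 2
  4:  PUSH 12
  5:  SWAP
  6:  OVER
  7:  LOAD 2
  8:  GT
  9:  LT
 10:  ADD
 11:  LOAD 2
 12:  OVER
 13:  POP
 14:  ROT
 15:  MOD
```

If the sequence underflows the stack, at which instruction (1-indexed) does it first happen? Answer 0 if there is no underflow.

14

PUSH 6   : [6]
PUSH -34 : [6, -34]
STORE 2  : [6]
PUSH 12  : [6, 12]
SWAP     : [12, 6]
OVER     : [12, 6, 12]
LOAD 2   : [12, 6, 12, -34]
GT       : [12, 6, 1]
LT       : [12, 0]
ADD      : [12]
LOAD 2   : [12, -34]
OVER     : [12, -34, 12]
POP      : [12, -34]
ROT  — needs 3 operands, stack has 2 → underflow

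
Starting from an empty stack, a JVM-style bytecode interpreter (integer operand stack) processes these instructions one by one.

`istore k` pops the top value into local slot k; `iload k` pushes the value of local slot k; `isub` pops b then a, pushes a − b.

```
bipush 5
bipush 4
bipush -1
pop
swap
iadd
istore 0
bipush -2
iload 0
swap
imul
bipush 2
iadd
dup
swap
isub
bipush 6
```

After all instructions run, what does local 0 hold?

9

bipush 5  -> [5]
bipush 4  -> [5, 4]
bipush -1 -> [5, 4, -1]
pop       -> [5, 4]
swap      -> [4, 5]
iadd      -> [9]
istore 0  -> []
bipush -2 -> [-2]
iload 0   -> [-2, 9]
swap      -> [9, -2]
imul      -> [-18]
bipush 2  -> [-18, 2]
iadd      -> [-16]
dup       -> [-16, -16]
swap      -> [-16, -16]
isub      -> [0]
bipush 6  -> [0, 6]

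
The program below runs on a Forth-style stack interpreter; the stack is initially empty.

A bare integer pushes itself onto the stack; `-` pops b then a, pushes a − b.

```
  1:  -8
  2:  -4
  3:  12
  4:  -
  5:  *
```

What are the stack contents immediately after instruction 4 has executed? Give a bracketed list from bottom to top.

[-8, -16]

-8  -8
-4  -8 -4
12  -8 -4 12
-   -8 -16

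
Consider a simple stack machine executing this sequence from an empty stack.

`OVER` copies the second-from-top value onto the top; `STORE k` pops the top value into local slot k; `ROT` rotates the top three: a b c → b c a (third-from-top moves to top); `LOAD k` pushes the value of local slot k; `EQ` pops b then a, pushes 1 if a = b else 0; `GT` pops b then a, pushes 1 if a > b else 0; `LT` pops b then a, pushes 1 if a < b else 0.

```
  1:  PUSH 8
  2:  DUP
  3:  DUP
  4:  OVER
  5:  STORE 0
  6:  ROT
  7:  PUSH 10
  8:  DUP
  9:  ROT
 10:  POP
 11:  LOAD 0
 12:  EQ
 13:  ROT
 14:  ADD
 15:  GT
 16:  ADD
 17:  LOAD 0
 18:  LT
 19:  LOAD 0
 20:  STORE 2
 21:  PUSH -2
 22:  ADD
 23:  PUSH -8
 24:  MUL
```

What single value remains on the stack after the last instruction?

16

PUSH 8   [8]
DUP      [8, 8]
DUP      [8, 8, 8]
OVER     [8, 8, 8, 8]
STORE 0  [8, 8, 8]
ROT      [8, 8, 8]
PUSH 10  [8, 8, 8, 10]
DUP      [8, 8, 8, 10, 10]
ROT      [8, 8, 10, 10, 8]
POP      [8, 8, 10, 10]
LOAD 0   [8, 8, 10, 10, 8]
EQ       [8, 8, 10, 0]
ROT      [8, 10, 0, 8]
ADD      [8, 10, 8]
GT       [8, 1]
ADD      [9]
LOAD 0   [9, 8]
LT       [0]
LOAD 0   [0, 8]
STORE 2  [0]
PUSH -2  [0, -2]
ADD      [-2]
PUSH -8  [-2, -8]
MUL      [16]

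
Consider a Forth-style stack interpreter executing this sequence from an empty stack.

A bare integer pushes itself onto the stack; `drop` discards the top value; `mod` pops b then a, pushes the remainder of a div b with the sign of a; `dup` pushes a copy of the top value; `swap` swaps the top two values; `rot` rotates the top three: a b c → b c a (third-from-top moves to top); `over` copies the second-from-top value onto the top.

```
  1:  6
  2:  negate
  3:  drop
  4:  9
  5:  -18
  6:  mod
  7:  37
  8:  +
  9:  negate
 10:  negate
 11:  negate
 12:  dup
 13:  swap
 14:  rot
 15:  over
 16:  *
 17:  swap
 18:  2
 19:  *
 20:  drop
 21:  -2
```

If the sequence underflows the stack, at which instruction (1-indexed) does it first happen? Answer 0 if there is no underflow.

6      -> [6]
negate -> [-6]
drop   -> []
9      -> [9]
-18    -> [9, -18]
mod    -> [9]
37     -> [9, 37]
+      -> [46]
negate -> [-46]
negate -> [46]
negate -> [-46]
dup    -> [-46, -46]
swap   -> [-46, -46]
rot  — needs 3 operands, stack has 2 → underflow

14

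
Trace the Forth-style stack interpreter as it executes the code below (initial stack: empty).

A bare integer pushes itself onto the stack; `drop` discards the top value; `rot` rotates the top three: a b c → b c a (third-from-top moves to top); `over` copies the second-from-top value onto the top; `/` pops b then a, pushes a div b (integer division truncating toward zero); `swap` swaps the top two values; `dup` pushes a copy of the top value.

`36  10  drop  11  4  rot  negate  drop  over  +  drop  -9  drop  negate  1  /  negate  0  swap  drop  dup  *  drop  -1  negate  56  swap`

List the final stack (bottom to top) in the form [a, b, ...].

36     : 36
10     : 36 10
drop   : 36
11     : 36 11
4      : 36 11 4
rot    : 11 4 36
negate : 11 4 -36
drop   : 11 4
over   : 11 4 11
+      : 11 15
drop   : 11
-9     : 11 -9
drop   : 11
negate : -11
1      : -11 1
/      : -11
negate : 11
0      : 11 0
swap   : 0 11
drop   : 0
dup    : 0 0
*      : 0
drop   : (empty)
-1     : -1
negate : 1
56     : 1 56
swap   : 56 1

[56, 1]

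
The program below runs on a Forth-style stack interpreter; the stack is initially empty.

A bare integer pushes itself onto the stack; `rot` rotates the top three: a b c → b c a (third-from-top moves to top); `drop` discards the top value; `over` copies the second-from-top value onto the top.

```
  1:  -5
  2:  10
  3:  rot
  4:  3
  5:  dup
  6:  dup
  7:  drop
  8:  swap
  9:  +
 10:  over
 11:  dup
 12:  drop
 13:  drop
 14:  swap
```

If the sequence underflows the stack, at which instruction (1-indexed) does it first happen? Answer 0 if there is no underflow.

-5 → [-5]
10 → [-5, 10]
rot  — needs 3 operands, stack has 2 → underflow

3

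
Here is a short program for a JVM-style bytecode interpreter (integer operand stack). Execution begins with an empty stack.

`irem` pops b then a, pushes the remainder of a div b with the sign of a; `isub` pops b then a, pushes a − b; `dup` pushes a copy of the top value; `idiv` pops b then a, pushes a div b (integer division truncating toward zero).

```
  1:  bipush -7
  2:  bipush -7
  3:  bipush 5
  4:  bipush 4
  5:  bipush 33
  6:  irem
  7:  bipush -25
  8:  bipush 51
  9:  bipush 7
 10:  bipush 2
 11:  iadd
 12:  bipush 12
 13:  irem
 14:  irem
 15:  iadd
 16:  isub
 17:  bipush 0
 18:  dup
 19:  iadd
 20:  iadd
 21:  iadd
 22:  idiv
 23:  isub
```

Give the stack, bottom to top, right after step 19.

[-7, -7, 5, 23, 0]

bipush -7  → -7
bipush -7  → -7 -7
bipush 5   → -7 -7 5
bipush 4   → -7 -7 5 4
bipush 33  → -7 -7 5 4 33
irem       → -7 -7 5 4
bipush -25 → -7 -7 5 4 -25
bipush 51  → -7 -7 5 4 -25 51
bipush 7   → -7 -7 5 4 -25 51 7
bipush 2   → -7 -7 5 4 -25 51 7 2
iadd       → -7 -7 5 4 -25 51 9
bipush 12  → -7 -7 5 4 -25 51 9 12
irem       → -7 -7 5 4 -25 51 9
irem       → -7 -7 5 4 -25 6
iadd       → -7 -7 5 4 -19
isub       → -7 -7 5 23
bipush 0   → -7 -7 5 23 0
dup        → -7 -7 5 23 0 0
iadd       → -7 -7 5 23 0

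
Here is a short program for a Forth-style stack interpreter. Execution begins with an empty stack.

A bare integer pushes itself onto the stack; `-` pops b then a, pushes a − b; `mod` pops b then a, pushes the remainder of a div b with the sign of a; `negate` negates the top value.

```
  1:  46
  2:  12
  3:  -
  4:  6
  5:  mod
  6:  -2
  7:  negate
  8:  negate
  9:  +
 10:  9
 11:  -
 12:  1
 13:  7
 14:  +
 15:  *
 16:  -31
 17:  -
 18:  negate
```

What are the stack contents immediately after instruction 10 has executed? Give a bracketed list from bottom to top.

[2, 9]

46     -> 46
12     -> 46 12
-      -> 34
6      -> 34 6
mod    -> 4
-2     -> 4 -2
negate -> 4 2
negate -> 4 -2
+      -> 2
9      -> 2 9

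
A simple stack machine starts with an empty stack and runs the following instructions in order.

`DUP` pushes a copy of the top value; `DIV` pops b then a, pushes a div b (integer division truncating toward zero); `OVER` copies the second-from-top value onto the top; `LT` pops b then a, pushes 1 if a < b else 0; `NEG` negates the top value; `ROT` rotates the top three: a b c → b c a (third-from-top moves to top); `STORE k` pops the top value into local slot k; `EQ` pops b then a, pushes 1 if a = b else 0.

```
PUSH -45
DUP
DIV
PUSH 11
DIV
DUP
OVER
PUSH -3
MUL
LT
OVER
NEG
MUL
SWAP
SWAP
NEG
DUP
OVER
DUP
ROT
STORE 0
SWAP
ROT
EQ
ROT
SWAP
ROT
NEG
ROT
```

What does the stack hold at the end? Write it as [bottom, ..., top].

[1, 0, 0]

PUSH -45 : [-45]
DUP      : [-45, -45]
DIV      : [1]
PUSH 11  : [1, 11]
DIV      : [0]
DUP      : [0, 0]
OVER     : [0, 0, 0]
PUSH -3  : [0, 0, 0, -3]
MUL      : [0, 0, 0]
LT       : [0, 0]
OVER     : [0, 0, 0]
NEG      : [0, 0, 0]
MUL      : [0, 0]
SWAP     : [0, 0]
SWAP     : [0, 0]
NEG      : [0, 0]
DUP      : [0, 0, 0]
OVER     : [0, 0, 0, 0]
DUP      : [0, 0, 0, 0, 0]
ROT      : [0, 0, 0, 0, 0]
STORE 0  : [0, 0, 0, 0]
SWAP     : [0, 0, 0, 0]
ROT      : [0, 0, 0, 0]
EQ       : [0, 0, 1]
ROT      : [0, 1, 0]
SWAP     : [0, 0, 1]
ROT      : [0, 1, 0]
NEG      : [0, 1, 0]
ROT      : [1, 0, 0]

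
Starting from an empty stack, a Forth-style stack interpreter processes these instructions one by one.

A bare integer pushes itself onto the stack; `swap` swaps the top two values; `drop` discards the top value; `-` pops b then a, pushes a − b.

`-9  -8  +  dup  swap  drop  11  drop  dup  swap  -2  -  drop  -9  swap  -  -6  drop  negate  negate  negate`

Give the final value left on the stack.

-8

-9     -> -9
-8     -> -9 -8
+      -> -17
dup    -> -17 -17
swap   -> -17 -17
drop   -> -17
11     -> -17 11
drop   -> -17
dup    -> -17 -17
swap   -> -17 -17
-2     -> -17 -17 -2
-      -> -17 -15
drop   -> -17
-9     -> -17 -9
swap   -> -9 -17
-      -> 8
-6     -> 8 -6
drop   -> 8
negate -> -8
negate -> 8
negate -> -8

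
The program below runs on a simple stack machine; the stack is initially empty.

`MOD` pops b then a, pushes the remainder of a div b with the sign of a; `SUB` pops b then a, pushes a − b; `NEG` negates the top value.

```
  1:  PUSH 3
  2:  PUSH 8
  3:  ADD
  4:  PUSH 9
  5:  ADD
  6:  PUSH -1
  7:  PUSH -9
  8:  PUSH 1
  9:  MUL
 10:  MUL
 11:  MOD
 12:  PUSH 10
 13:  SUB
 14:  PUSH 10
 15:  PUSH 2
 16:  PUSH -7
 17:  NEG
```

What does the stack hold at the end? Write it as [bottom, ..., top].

[-8, 10, 2, 7]

PUSH 3   [3]
PUSH 8   [3, 8]
ADD      [11]
PUSH 9   [11, 9]
ADD      [20]
PUSH -1  [20, -1]
PUSH -9  [20, -1, -9]
PUSH 1   [20, -1, -9, 1]
MUL      [20, -1, -9]
MUL      [20, 9]
MOD      [2]
PUSH 10  [2, 10]
SUB      [-8]
PUSH 10  [-8, 10]
PUSH 2   [-8, 10, 2]
PUSH -7  [-8, 10, 2, -7]
NEG      [-8, 10, 2, 7]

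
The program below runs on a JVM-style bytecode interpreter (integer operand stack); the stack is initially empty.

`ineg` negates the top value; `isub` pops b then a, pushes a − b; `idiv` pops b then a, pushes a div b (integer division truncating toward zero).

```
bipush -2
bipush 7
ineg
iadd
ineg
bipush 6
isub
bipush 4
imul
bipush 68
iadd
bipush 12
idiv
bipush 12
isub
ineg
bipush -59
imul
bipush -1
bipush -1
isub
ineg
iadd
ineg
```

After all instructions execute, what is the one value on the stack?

354

bipush -2  : -2
bipush 7   : -2 7
ineg       : -2 -7
iadd       : -9
ineg       : 9
bipush 6   : 9 6
isub       : 3
bipush 4   : 3 4
imul       : 12
bipush 68  : 12 68
iadd       : 80
bipush 12  : 80 12
idiv       : 6
bipush 12  : 6 12
isub       : -6
ineg       : 6
bipush -59 : 6 -59
imul       : -354
bipush -1  : -354 -1
bipush -1  : -354 -1 -1
isub       : -354 0
ineg       : -354 0
iadd       : -354
ineg       : 354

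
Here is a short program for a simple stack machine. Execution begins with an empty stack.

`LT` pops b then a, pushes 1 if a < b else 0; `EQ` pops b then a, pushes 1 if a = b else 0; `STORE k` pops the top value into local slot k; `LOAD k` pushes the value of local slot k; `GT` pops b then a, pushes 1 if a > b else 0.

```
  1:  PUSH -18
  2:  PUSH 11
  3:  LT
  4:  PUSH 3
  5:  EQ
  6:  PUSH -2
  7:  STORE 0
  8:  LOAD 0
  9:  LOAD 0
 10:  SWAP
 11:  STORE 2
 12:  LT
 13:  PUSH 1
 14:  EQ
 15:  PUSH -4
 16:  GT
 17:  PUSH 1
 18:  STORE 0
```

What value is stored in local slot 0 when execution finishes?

PUSH -18 : -18
PUSH 11  : -18 11
LT       : 1
PUSH 3   : 1 3
EQ       : 0
PUSH -2  : 0 -2
STORE 0  : 0
LOAD 0   : 0 -2
LOAD 0   : 0 -2 -2
SWAP     : 0 -2 -2
STORE 2  : 0 -2
LT       : 0
PUSH 1   : 0 1
EQ       : 0
PUSH -4  : 0 -4
GT       : 1
PUSH 1   : 1 1
STORE 0  : 1

1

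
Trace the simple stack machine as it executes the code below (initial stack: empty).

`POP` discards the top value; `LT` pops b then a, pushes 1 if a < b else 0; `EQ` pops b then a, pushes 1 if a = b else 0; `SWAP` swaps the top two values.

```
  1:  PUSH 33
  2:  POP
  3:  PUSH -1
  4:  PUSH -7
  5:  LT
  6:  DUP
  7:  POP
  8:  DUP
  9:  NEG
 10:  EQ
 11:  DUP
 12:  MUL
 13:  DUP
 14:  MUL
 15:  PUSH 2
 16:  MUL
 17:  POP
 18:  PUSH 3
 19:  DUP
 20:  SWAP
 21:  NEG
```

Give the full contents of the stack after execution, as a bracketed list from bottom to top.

PUSH 33 : 33
POP     : (empty)
PUSH -1 : -1
PUSH -7 : -1 -7
LT      : 0
DUP     : 0 0
POP     : 0
DUP     : 0 0
NEG     : 0 0
EQ      : 1
DUP     : 1 1
MUL     : 1
DUP     : 1 1
MUL     : 1
PUSH 2  : 1 2
MUL     : 2
POP     : (empty)
PUSH 3  : 3
DUP     : 3 3
SWAP    : 3 3
NEG     : 3 -3

[3, -3]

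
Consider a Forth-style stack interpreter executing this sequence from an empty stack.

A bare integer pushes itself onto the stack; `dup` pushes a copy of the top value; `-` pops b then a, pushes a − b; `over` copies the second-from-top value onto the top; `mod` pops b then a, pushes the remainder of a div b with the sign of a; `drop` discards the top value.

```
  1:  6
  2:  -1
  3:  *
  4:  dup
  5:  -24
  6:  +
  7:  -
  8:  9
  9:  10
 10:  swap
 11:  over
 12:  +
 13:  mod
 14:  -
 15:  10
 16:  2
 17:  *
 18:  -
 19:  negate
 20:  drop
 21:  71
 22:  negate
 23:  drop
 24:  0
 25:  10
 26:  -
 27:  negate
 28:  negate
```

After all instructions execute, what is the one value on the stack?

-10

6      -> 6
-1     -> 6 -1
*      -> -6
dup    -> -6 -6
-24    -> -6 -6 -24
+      -> -6 -30
-      -> 24
9      -> 24 9
10     -> 24 9 10
swap   -> 24 10 9
over   -> 24 10 9 10
+      -> 24 10 19
mod    -> 24 10
-      -> 14
10     -> 14 10
2      -> 14 10 2
*      -> 14 20
-      -> -6
negate -> 6
drop   -> (empty)
71     -> 71
negate -> -71
drop   -> (empty)
0      -> 0
10     -> 0 10
-      -> -10
negate -> 10
negate -> -10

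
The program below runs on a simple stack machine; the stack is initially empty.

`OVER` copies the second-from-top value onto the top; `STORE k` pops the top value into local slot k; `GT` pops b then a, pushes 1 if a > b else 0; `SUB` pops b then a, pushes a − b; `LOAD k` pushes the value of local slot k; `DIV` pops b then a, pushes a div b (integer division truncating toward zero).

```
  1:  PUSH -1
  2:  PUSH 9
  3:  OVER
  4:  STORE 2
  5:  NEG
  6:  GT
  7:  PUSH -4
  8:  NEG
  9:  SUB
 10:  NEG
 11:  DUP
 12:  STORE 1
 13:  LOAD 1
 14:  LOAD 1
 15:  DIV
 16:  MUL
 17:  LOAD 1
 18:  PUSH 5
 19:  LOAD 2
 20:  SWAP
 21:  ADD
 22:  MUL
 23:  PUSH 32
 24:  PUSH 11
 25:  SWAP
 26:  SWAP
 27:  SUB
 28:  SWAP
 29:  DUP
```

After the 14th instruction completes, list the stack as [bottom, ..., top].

[3, 3, 3]

PUSH -1 : -1
PUSH 9  : -1 9
OVER    : -1 9 -1
STORE 2 : -1 9
NEG     : -1 -9
GT      : 1
PUSH -4 : 1 -4
NEG     : 1 4
SUB     : -3
NEG     : 3
DUP     : 3 3
STORE 1 : 3
LOAD 1  : 3 3
LOAD 1  : 3 3 3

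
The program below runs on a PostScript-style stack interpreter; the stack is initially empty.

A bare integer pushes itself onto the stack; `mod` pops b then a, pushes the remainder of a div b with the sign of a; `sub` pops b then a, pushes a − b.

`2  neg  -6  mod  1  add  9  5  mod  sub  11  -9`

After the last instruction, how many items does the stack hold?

3

2   : 2
neg : -2
-6  : -2 -6
mod : -2
1   : -2 1
add : -1
9   : -1 9
5   : -1 9 5
mod : -1 4
sub : -5
11  : -5 11
-9  : -5 11 -9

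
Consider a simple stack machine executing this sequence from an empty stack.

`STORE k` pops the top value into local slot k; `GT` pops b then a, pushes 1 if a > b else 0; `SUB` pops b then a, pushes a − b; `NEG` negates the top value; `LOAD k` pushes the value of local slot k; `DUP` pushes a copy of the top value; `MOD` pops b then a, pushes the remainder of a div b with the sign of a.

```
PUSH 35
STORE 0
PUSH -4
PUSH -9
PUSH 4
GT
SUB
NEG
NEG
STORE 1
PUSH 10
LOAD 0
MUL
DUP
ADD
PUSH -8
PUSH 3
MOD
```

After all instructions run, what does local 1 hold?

-4

PUSH 35  [35]
STORE 0  []
PUSH -4  [-4]
PUSH -9  [-4, -9]
PUSH 4   [-4, -9, 4]
GT       [-4, 0]
SUB      [-4]
NEG      [4]
NEG      [-4]
STORE 1  []
PUSH 10  [10]
LOAD 0   [10, 35]
MUL      [350]
DUP      [350, 350]
ADD      [700]
PUSH -8  [700, -8]
PUSH 3   [700, -8, 3]
MOD      [700, -2]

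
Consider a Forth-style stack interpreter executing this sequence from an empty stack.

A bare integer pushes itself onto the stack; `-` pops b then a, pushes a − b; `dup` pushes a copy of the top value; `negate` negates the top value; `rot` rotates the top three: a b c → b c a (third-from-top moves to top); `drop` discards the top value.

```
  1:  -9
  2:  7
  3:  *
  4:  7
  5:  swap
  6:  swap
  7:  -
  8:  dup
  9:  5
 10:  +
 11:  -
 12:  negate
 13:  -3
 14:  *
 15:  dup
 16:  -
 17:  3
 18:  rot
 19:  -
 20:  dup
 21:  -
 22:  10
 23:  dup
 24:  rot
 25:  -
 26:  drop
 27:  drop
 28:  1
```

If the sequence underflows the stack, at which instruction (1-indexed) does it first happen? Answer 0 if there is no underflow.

-9      [-9]
7       [-9, 7]
*       [-63]
7       [-63, 7]
swap    [7, -63]
swap    [-63, 7]
-       [-70]
dup     [-70, -70]
5       [-70, -70, 5]
+       [-70, -65]
-       [-5]
negate  [5]
-3      [5, -3]
*       [-15]
dup     [-15, -15]
-       [0]
3       [0, 3]
rot  — needs 3 operands, stack has 2 → underflow

18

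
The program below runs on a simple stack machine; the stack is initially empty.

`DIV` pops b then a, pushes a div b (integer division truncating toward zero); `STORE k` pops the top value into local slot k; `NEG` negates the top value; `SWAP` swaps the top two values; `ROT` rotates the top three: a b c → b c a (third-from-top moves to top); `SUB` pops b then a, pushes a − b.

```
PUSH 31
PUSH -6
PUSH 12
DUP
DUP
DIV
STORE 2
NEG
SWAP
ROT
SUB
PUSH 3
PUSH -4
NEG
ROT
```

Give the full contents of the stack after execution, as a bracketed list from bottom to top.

[-12, 3, 4, -37]

PUSH 31 : [31]
PUSH -6 : [31, -6]
PUSH 12 : [31, -6, 12]
DUP     : [31, -6, 12, 12]
DUP     : [31, -6, 12, 12, 12]
DIV     : [31, -6, 12, 1]
STORE 2 : [31, -6, 12]
NEG     : [31, -6, -12]
SWAP    : [31, -12, -6]
ROT     : [-12, -6, 31]
SUB     : [-12, -37]
PUSH 3  : [-12, -37, 3]
PUSH -4 : [-12, -37, 3, -4]
NEG     : [-12, -37, 3, 4]
ROT     : [-12, 3, 4, -37]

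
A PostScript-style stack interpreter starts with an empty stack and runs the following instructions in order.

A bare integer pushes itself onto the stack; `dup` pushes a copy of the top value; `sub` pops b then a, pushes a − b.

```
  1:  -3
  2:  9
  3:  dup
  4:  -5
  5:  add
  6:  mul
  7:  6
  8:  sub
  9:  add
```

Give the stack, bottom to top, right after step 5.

-3  : [-3]
9   : [-3, 9]
dup : [-3, 9, 9]
-5  : [-3, 9, 9, -5]
add : [-3, 9, 4]

[-3, 9, 4]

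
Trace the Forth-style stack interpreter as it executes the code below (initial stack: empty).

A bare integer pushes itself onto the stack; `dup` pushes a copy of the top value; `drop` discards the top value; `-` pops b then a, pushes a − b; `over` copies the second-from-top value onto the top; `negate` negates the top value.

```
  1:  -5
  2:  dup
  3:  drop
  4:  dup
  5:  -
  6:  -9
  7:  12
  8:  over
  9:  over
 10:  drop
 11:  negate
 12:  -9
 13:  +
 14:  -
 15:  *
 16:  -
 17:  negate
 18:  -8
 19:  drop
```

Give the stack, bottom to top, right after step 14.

[0, -9, 12]

-5     : [-5]
dup    : [-5, -5]
drop   : [-5]
dup    : [-5, -5]
-      : [0]
-9     : [0, -9]
12     : [0, -9, 12]
over   : [0, -9, 12, -9]
over   : [0, -9, 12, -9, 12]
drop   : [0, -9, 12, -9]
negate : [0, -9, 12, 9]
-9     : [0, -9, 12, 9, -9]
+      : [0, -9, 12, 0]
-      : [0, -9, 12]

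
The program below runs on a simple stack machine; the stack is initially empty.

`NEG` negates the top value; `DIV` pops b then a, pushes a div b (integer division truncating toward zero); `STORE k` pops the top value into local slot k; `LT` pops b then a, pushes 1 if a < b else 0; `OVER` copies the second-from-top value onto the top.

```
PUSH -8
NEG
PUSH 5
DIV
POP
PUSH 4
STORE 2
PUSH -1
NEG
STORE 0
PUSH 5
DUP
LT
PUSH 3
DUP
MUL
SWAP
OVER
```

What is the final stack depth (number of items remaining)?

3

PUSH -8 : -8
NEG     : 8
PUSH 5  : 8 5
DIV     : 1
POP     : (empty)
PUSH 4  : 4
STORE 2 : (empty)
PUSH -1 : -1
NEG     : 1
STORE 0 : (empty)
PUSH 5  : 5
DUP     : 5 5
LT      : 0
PUSH 3  : 0 3
DUP     : 0 3 3
MUL     : 0 9
SWAP    : 9 0
OVER    : 9 0 9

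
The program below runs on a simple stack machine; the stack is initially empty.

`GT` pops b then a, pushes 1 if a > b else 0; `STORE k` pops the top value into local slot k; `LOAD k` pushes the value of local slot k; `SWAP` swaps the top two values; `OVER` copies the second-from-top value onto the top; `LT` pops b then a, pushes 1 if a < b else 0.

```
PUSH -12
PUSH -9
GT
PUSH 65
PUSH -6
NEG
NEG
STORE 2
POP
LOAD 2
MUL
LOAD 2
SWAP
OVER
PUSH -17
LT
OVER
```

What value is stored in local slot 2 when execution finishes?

-6

PUSH -12 → -12
PUSH -9  → -12 -9
GT       → 0
PUSH 65  → 0 65
PUSH -6  → 0 65 -6
NEG      → 0 65 6
NEG      → 0 65 -6
STORE 2  → 0 65
POP      → 0
LOAD 2   → 0 -6
MUL      → 0
LOAD 2   → 0 -6
SWAP     → -6 0
OVER     → -6 0 -6
PUSH -17 → -6 0 -6 -17
LT       → -6 0 0
OVER     → -6 0 0 0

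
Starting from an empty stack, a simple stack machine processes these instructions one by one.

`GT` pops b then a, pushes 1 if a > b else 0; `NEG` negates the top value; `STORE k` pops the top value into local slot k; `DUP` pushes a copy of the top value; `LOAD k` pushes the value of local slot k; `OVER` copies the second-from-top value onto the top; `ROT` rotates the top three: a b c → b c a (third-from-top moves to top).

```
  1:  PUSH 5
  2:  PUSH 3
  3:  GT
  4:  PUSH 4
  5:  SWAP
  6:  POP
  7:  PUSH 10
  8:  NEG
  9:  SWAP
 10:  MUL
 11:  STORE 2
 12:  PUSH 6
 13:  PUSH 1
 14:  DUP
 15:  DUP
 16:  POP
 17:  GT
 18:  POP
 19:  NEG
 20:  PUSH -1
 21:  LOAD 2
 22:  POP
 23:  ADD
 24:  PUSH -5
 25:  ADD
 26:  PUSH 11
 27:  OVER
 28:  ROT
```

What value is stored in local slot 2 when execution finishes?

-40

PUSH 5  -> [5]
PUSH 3  -> [5, 3]
GT      -> [1]
PUSH 4  -> [1, 4]
SWAP    -> [4, 1]
POP     -> [4]
PUSH 10 -> [4, 10]
NEG     -> [4, -10]
SWAP    -> [-10, 4]
MUL     -> [-40]
STORE 2 -> []
PUSH 6  -> [6]
PUSH 1  -> [6, 1]
DUP     -> [6, 1, 1]
DUP     -> [6, 1, 1, 1]
POP     -> [6, 1, 1]
GT      -> [6, 0]
POP     -> [6]
NEG     -> [-6]
PUSH -1 -> [-6, -1]
LOAD 2  -> [-6, -1, -40]
POP     -> [-6, -1]
ADD     -> [-7]
PUSH -5 -> [-7, -5]
ADD     -> [-12]
PUSH 11 -> [-12, 11]
OVER    -> [-12, 11, -12]
ROT     -> [11, -12, -12]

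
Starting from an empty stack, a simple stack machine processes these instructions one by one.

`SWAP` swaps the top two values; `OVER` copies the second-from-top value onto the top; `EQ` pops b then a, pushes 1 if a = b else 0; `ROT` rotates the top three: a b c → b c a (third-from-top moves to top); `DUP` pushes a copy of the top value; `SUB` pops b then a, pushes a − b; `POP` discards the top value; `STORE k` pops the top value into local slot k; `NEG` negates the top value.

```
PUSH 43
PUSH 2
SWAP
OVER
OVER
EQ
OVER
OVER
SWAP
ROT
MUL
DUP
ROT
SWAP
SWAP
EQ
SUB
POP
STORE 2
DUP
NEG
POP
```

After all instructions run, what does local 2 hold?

PUSH 43 : 43
PUSH 2  : 43 2
SWAP    : 2 43
OVER    : 2 43 2
OVER    : 2 43 2 43
EQ      : 2 43 0
OVER    : 2 43 0 43
OVER    : 2 43 0 43 0
SWAP    : 2 43 0 0 43
ROT     : 2 43 0 43 0
MUL     : 2 43 0 0
DUP     : 2 43 0 0 0
ROT     : 2 43 0 0 0
SWAP    : 2 43 0 0 0
SWAP    : 2 43 0 0 0
EQ      : 2 43 0 1
SUB     : 2 43 -1
POP     : 2 43
STORE 2 : 2
DUP     : 2 2
NEG     : 2 -2
POP     : 2

43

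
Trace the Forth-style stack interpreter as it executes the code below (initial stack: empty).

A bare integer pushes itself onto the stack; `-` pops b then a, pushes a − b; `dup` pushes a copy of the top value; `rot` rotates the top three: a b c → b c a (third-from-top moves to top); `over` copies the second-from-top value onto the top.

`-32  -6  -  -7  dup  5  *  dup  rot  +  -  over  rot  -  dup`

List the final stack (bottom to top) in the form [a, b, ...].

[7, 0, 0]

-32  → [-32]
-6   → [-32, -6]
-    → [-26]
-7   → [-26, -7]
dup  → [-26, -7, -7]
5    → [-26, -7, -7, 5]
*    → [-26, -7, -35]
dup  → [-26, -7, -35, -35]
rot  → [-26, -35, -35, -7]
+    → [-26, -35, -42]
-    → [-26, 7]
over → [-26, 7, -26]
rot  → [7, -26, -26]
-    → [7, 0]
dup  → [7, 0, 0]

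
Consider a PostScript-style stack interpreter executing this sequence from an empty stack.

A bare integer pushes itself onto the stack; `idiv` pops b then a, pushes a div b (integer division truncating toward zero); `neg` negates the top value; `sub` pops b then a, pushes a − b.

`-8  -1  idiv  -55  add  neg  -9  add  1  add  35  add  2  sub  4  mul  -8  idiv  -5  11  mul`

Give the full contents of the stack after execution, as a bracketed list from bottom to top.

[-36, -55]

-8   → [-8]
-1   → [-8, -1]
idiv → [8]
-55  → [8, -55]
add  → [-47]
neg  → [47]
-9   → [47, -9]
add  → [38]
1    → [38, 1]
add  → [39]
35   → [39, 35]
add  → [74]
2    → [74, 2]
sub  → [72]
4    → [72, 4]
mul  → [288]
-8   → [288, -8]
idiv → [-36]
-5   → [-36, -5]
11   → [-36, -5, 11]
mul  → [-36, -55]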